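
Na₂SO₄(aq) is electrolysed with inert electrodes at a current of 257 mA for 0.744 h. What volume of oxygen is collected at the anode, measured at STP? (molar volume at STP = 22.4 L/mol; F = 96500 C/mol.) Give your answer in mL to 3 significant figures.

Q = 0.257 A × 2678.4 s = 688.3 C
n(e⁻) = Q/F = 688.3/96500 = 0.007133 mol
2H₂O → O₂ + 4H⁺ + 4e⁻, so n(O₂) = 0.007133 / 4 = 0.001783 mol
V = 0.001783 × 22.4 = 0.03994 L
= 39.9 mL

39.9 mL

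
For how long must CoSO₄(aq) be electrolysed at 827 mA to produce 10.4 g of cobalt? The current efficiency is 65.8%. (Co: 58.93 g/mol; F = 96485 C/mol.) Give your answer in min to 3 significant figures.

1040 min

n(Co) = 10.4 / 58.93 = 0.1765 mol
Co²⁺ + 2e⁻ → Co, so n(e⁻) = 2 × 0.1765 = 0.3530 mol
Q = 0.3530 × 96485 / 0.658 = 51760 C
t = Q / I = 51760 / 0.827 = 62590 s = 1040 min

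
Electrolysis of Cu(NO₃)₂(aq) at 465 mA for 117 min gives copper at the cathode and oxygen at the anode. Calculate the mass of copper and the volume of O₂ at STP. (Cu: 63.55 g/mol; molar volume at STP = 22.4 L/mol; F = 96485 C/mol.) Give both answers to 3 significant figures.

Q = 0.465 × 7020 = 3264 C; n(e⁻) = 3264 / 96485 = 0.03383 mol
Cathode: Cu²⁺ + 2e⁻ → Cu → n(Cu) = 0.03383/2 = 0.01692 mol → 1.08 g
Anode: 2H₂O → O₂ + 4H⁺ + 4e⁻ → n(O₂) = 0.03383/4 = 0.008458 mol → 0.189 L

1.08 g Cu; 0.189 L O₂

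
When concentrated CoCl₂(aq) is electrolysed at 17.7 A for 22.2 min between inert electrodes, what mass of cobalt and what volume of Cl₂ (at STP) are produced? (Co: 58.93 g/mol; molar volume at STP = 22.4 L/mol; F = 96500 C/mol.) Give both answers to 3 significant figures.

Q = 17.7 × 1332 = 23580 C; n(e⁻) = 23580 / 96500 = 0.2444 mol
Cathode: Co²⁺ + 2e⁻ → Co → n(Co) = 0.2444/2 = 0.1222 mol → 7.20 g
Anode: 2Cl⁻ → Cl₂ + 2e⁻ → n(Cl₂) = 0.2444/2 = 0.1222 mol → 2.74 L

7.20 g Co; 2.74 L Cl₂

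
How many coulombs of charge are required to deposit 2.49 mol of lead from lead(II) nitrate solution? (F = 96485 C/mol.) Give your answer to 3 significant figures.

Pb²⁺ + 2e⁻ → Pb, so n(e⁻) = 2 × 2.49 = 4.980 mol
Q = 4.980 × 96485 = 4.805×10^5 C

4.80×10^5 C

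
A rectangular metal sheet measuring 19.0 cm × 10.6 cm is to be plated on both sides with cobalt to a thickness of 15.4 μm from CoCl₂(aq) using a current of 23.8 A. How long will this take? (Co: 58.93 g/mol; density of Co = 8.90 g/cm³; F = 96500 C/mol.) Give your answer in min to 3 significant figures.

12.7 min

Plated area = 2 × 19.0 × 10.6 = 402.8 cm²
Volume = 402.8 × 15.4×10⁻⁴ cm = 0.6203 cm³
m(Co) = 0.6203 × 8.90 = 5.521 g
n(Co) = 5.521 / 58.93 = 0.09369 mol; n(e⁻) = 2 × 0.09369 = 0.1874 mol
Q = 0.1874 × 96500 = 18080 C
t = 18080 / 23.8 = 759.7 s = 12.7 min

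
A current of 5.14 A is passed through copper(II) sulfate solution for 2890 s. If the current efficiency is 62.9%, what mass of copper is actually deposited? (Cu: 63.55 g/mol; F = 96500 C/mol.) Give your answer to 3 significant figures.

Q = 5.14 × 2890 = 14850 C
n(e⁻) = 14850 / 96500 = 0.1539 mol
Cu²⁺ + 2e⁻ → Cu, so theoretical m(Cu) = 0.07695 × 63.55 = 4.890 g
Actual mass = 62.9% × 4.890 = 3.08 g

3.08 g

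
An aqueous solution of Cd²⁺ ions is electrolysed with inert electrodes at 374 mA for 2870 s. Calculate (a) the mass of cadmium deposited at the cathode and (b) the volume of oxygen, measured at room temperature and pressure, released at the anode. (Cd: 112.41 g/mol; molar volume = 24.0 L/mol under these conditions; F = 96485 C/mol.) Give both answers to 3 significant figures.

0.625 g Cd; 0.0667 L O₂

Q = 0.374 × 2870 = 1073 C; n(e⁻) = 1073 / 96485 = 0.01112 mol
Cathode: Cd²⁺ + 2e⁻ → Cd → n(Cd) = 0.01112/2 = 0.005560 mol → 0.625 g
Anode: 2H₂O → O₂ + 4H⁺ + 4e⁻ → n(O₂) = 0.01112/4 = 0.002780 mol → 0.0667 L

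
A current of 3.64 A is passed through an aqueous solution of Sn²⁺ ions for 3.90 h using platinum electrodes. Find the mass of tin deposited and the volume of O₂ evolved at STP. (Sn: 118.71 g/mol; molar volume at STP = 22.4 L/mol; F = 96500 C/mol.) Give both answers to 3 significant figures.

Q = 3.64 × 14040 = 51110 C; n(e⁻) = 51110 / 96500 = 0.5296 mol
Cathode: Sn²⁺ + 2e⁻ → Sn → n(Sn) = 0.5296/2 = 0.2648 mol → 31.4 g
Anode: 2H₂O → O₂ + 4H⁺ + 4e⁻ → n(O₂) = 0.5296/4 = 0.1324 mol → 2.97 L

31.4 g Sn; 2.97 L O₂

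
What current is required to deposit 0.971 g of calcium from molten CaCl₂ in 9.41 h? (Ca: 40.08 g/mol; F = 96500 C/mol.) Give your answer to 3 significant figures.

n(Ca) = 0.971 / 40.08 = 0.02423 mol
Ca²⁺ + 2e⁻ → Ca, so n(e⁻) = 2 × 0.02423 = 0.04846 mol
Q = 0.04846 × 96500 = 4676 C
I = Q / t = 4676 / 33876 s = 0.138 A

0.138 A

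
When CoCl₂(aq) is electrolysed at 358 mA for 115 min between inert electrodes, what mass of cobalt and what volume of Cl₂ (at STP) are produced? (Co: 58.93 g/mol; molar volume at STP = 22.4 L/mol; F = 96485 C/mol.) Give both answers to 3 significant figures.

Q = 0.358 × 6900 = 2470 C; n(e⁻) = 2470 / 96485 = 0.02560 mol
Cathode: Co²⁺ + 2e⁻ → Co → n(Co) = 0.02560/2 = 0.01280 mol → 0.754 g
Anode: 2Cl⁻ → Cl₂ + 2e⁻ → n(Cl₂) = 0.02560/2 = 0.01280 mol → 0.287 L

0.754 g Co; 0.287 L Cl₂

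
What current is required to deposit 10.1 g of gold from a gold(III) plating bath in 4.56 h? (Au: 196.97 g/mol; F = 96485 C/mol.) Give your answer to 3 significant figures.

n(Au) = 10.1 / 196.97 = 0.05128 mol
Au³⁺ + 3e⁻ → Au, so n(e⁻) = 3 × 0.05128 = 0.1538 mol
Q = 0.1538 × 96485 = 14840 C
I = Q / t = 14840 / 16416 s = 0.904 A

0.904 A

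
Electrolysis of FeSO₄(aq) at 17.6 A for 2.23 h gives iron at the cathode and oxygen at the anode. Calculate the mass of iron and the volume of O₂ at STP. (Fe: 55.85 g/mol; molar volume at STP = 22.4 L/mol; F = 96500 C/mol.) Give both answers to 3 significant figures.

Q = 17.6 × 8028 = 1.413×10^5 C; n(e⁻) = 1.413×10^5 / 96500 = 1.464 mol
Cathode: Fe²⁺ + 2e⁻ → Fe → n(Fe) = 1.464/2 = 0.7320 mol → 40.9 g
Anode: 2H₂O → O₂ + 4H⁺ + 4e⁻ → n(O₂) = 1.464/4 = 0.3660 mol → 8.20 L

40.9 g Fe; 8.20 L O₂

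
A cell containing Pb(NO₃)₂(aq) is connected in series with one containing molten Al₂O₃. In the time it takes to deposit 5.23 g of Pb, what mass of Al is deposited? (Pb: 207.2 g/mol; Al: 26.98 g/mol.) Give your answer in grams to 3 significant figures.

0.454 g

n(Pb) = 5.23 / 207.2 = 0.02524 mol
Pb²⁺ + 2e⁻ → Pb, so n(e⁻) = 2 × 0.02524 = 0.05048 mol
Since the cells are in series, n(e⁻) in the Al cell is also 0.05048 mol.
Al³⁺ + 3e⁻ → Al, so n(Al) = 0.05048 / 3 = 0.01683 mol
m(Al) = 0.01683 × 26.98 = 0.454 g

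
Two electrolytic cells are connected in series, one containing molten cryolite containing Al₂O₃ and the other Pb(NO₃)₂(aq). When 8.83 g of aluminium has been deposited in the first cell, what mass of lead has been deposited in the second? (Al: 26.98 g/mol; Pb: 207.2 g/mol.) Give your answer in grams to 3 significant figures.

102 g

n(Al) = 8.83 / 26.98 = 0.3273 mol
Al³⁺ + 3e⁻ → Al, so n(e⁻) = 3 × 0.3273 = 0.9819 mol
Since the cells are in series, n(e⁻) in the Pb cell is also 0.9819 mol.
Pb²⁺ + 2e⁻ → Pb, so n(Pb) = 0.9819 / 2 = 0.4910 mol
m(Pb) = 0.4910 × 207.2 = 102 g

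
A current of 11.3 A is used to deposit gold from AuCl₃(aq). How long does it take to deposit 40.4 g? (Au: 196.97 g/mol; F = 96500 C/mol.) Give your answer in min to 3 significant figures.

n(Au) = 40.4 / 196.97 = 0.2051 mol
Au³⁺ + 3e⁻ → Au, so n(e⁻) = 3 × 0.2051 = 0.6153 mol
Q = 0.6153 × 96500 = 59380 C
t = Q / I = 59380 / 11.3 = 5255 s = 87.6 min

87.6 min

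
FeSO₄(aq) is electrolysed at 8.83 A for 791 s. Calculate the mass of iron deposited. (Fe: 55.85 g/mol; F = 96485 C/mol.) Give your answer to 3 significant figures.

Charge passed = 8.83 × 791 = 6985 C
Moles of electrons = 6985 / 96485 = 0.07239 mol
Fe²⁺ + 2e⁻ → Fe, so n(Fe) = 0.07239 / 2 = 0.03620 mol
m = 0.03620 × 55.85 = 2.02 g

2.02 g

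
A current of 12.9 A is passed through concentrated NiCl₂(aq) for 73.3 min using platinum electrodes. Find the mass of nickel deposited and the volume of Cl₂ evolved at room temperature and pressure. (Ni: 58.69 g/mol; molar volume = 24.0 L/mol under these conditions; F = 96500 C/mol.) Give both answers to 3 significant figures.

Q = 12.9 × 4398 = 56730 C; n(e⁻) = 56730 / 96500 = 0.5879 mol
Cathode: Ni²⁺ + 2e⁻ → Ni → n(Ni) = 0.5879/2 = 0.2940 mol → 17.3 g
Anode: 2Cl⁻ → Cl₂ + 2e⁻ → n(Cl₂) = 0.5879/2 = 0.2940 mol → 7.06 L

17.3 g Ni; 7.06 L Cl₂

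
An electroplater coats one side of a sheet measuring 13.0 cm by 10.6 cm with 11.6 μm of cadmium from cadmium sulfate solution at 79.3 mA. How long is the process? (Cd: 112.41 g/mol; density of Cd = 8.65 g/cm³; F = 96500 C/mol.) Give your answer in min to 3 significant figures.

Plated area = 13.0 × 10.6 = 137.8 cm²
Volume = 137.8 × 11.6×10⁻⁴ cm = 0.1598 cm³
m(Cd) = 0.1598 × 8.65 = 1.382 g
n(Cd) = 1.382 / 112.41 = 0.01229 mol; n(e⁻) = 2 × 0.01229 = 0.02458 mol
Q = 0.02458 × 96500 = 2372 C
t = 2372 / 0.0793 = 29910 s = 499 min

499 min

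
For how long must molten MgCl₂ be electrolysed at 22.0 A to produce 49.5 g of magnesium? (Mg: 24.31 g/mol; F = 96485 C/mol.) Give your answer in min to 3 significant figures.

298 min

n(Mg) = 49.5 / 24.31 = 2.036 mol
Mg²⁺ + 2e⁻ → Mg, so n(e⁻) = 2 × 2.036 = 4.072 mol
Q = 4.072 × 96485 = 3.929×10^5 C
t = Q / I = 3.929×10^5 / 22.0 = 17860 s = 298 min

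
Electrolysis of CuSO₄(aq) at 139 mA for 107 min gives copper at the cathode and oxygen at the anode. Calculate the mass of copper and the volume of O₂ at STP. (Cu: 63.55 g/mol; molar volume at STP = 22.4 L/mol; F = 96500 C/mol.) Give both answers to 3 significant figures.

0.294 g Cu; 0.0518 L O₂

Q = 0.139 × 6420 = 892.4 C; n(e⁻) = 892.4 / 96500 = 0.009248 mol
Cathode: Cu²⁺ + 2e⁻ → Cu → n(Cu) = 0.009248/2 = 0.004624 mol → 0.294 g
Anode: 2H₂O → O₂ + 4H⁺ + 4e⁻ → n(O₂) = 0.009248/4 = 0.002312 mol → 0.0518 L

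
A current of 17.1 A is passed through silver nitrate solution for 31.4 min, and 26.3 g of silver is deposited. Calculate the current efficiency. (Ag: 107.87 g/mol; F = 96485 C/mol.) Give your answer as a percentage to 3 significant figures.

73.0%

Q = 17.1 × 1884 = 32220 C
n(e⁻) = 32220 / 96485 = 0.3339 mol
Ag⁺ + e⁻ → Ag, so theoretical n(Ag) = 0.3339 mol → 36.02 g
Efficiency = 26.3 / 36.02 = 0.7301 = 73.0%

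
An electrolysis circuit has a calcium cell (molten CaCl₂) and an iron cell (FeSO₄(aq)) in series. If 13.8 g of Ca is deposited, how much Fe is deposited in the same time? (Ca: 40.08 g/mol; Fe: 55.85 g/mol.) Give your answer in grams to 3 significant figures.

19.2 g

n(Ca) = 13.8 / 40.08 = 0.3443 mol
Ca²⁺ + 2e⁻ → Ca, so n(e⁻) = 2 × 0.3443 = 0.6886 mol
Same current for the same time ⇒ same n(e⁻) = 0.6886 mol in both cells.
Fe²⁺ + 2e⁻ → Fe, so n(Fe) = 0.6886 / 2 = 0.3443 mol
m(Fe) = 0.3443 × 55.85 = 19.2 g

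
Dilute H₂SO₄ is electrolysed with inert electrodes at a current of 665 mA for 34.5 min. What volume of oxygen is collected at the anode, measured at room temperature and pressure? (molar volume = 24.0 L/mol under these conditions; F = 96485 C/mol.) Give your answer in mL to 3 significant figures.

Q = 0.665 A × 2070 s = 1377 C
n(e⁻) = Q/F = 1377/96485 = 0.01427 mol
2H₂O → O₂ + 4H⁺ + 4e⁻, so n(O₂) = 0.01427 / 4 = 0.003568 mol
V = 0.003568 × 24.0 = 0.08563 L
= 85.6 mL

85.6 mL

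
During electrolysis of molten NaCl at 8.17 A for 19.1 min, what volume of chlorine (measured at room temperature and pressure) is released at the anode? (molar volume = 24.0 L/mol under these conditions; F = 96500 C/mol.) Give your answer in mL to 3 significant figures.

1160 mL

Q = 8.17 A × 1146 s = 9363 C
Moles of electrons = 9363 / 96500 = 0.09703 mol
2Cl⁻ → Cl₂ + 2e⁻, so n(Cl₂) = 0.09703 / 2 = 0.04852 mol
V = 0.04852 × 24.0 = 1.164 L
= 1160 mL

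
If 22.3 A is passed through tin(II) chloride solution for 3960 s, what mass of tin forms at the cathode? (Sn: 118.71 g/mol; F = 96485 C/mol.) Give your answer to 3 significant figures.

Q = 22.3 A × 3960 s = 88310 C
n(e⁻) = Q/F = 88310/96485 = 0.9153 mol
Sn²⁺ + 2e⁻ → Sn, so n(Sn) = 0.9153 / 2 = 0.4577 mol
m = 0.4577 × 118.71 = 54.3 g

54.3 g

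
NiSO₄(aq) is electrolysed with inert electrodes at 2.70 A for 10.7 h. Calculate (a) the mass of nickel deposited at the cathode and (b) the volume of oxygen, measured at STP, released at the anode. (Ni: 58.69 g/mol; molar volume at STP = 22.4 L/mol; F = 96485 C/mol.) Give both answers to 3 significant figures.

31.6 g Ni; 6.04 L O₂

Q = 2.70 × 38520 = 1.040×10^5 C; n(e⁻) = 1.040×10^5 / 96485 = 1.078 mol
Cathode: Ni²⁺ + 2e⁻ → Ni → n(Ni) = 1.078/2 = 0.5390 mol → 31.6 g
Anode: 2H₂O → O₂ + 4H⁺ + 4e⁻ → n(O₂) = 1.078/4 = 0.2695 mol → 6.04 L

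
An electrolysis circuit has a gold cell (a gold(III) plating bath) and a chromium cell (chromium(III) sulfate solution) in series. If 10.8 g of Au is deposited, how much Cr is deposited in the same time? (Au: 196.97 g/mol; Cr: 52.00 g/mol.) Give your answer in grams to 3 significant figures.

n(Au) = 10.8 / 196.97 = 0.05483 mol
Au³⁺ + 3e⁻ → Au, so n(e⁻) = 3 × 0.05483 = 0.1645 mol
Since the cells are in series, n(e⁻) in the Cr cell is also 0.1645 mol.
Cr³⁺ + 3e⁻ → Cr, so n(Cr) = 0.1645 / 3 = 0.05483 mol
m(Cr) = 0.05483 × 52.00 = 2.85 g

2.85 g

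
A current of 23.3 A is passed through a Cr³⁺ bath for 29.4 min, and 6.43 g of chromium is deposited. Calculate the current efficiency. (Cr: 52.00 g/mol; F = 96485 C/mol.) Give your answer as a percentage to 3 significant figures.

Q = 23.3 × 1764 = 41100 C
n(e⁻) = 41100 / 96485 = 0.4260 mol
Cr³⁺ + 3e⁻ → Cr, so theoretical n(Cr) = 0.1420 mol → 7.384 g
Efficiency = 6.43 / 7.384 = 0.8708 = 87.1%

87.1%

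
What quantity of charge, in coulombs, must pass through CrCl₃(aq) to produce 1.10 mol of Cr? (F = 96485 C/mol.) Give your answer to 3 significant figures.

3.18×10^5 C

Cr³⁺ + 3e⁻ → Cr, so n(e⁻) = 3 × 1.10 = 3.300 mol
Q = 3.300 × 96485 = 3.184×10^5 C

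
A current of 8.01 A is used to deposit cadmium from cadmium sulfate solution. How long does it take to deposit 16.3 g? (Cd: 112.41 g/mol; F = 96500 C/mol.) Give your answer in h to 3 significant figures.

n(Cd) = 16.3 / 112.41 = 0.1450 mol
Cd²⁺ + 2e⁻ → Cd, so n(e⁻) = 2 × 0.1450 = 0.2900 mol
Q = 0.2900 × 96500 = 27990 C
t = Q / I = 27990 / 8.01 = 3494 s = 0.971 h

0.971 h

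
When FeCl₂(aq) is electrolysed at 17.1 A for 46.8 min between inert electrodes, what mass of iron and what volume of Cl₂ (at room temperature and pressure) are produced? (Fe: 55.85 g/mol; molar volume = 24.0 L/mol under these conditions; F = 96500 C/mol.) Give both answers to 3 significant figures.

13.9 g Fe; 5.97 L Cl₂

Q = 17.1 × 2808 = 48020 C; n(e⁻) = 48020 / 96500 = 0.4976 mol
Cathode: Fe²⁺ + 2e⁻ → Fe → n(Fe) = 0.4976/2 = 0.2488 mol → 13.9 g
Anode: 2Cl⁻ → Cl₂ + 2e⁻ → n(Cl₂) = 0.4976/2 = 0.2488 mol → 5.97 L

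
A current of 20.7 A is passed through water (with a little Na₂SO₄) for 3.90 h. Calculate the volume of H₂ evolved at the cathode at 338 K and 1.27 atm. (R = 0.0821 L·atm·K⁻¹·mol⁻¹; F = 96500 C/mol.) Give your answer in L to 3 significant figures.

Q = 20.7 A × 14040 s = 2.906×10^5 C
Moles of electrons = 2.906×10^5 / 96500 = 3.011 mol
2H⁺ + 2e⁻ → H₂, so n(H₂) = 3.011 / 2 = 1.506 mol
V = nRT/P = 1.506 × 0.0821 × 338 / 1.27 = 32.91 L

32.9 L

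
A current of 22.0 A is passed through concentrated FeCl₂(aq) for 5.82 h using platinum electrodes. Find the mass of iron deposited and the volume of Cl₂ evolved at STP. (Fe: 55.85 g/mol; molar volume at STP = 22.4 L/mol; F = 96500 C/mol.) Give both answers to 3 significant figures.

133 g Fe; 53.5 L Cl₂

Q = 22.0 × 20952 = 4.609×10^5 C; n(e⁻) = 4.609×10^5 / 96500 = 4.776 mol
Cathode: Fe²⁺ + 2e⁻ → Fe → n(Fe) = 4.776/2 = 2.388 mol → 133 g
Anode: 2Cl⁻ → Cl₂ + 2e⁻ → n(Cl₂) = 4.776/2 = 2.388 mol → 53.5 L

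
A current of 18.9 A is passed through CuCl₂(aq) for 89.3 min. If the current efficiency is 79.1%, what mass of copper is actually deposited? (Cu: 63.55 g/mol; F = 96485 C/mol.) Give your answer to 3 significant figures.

26.4 g

Q = 18.9 × 5358 = 1.013×10^5 C
n(e⁻) = 1.013×10^5 / 96485 = 1.050 mol
Cu²⁺ + 2e⁻ → Cu, so theoretical m(Cu) = 0.5250 × 63.55 = 33.36 g
Actual mass = 79.1% × 33.36 = 26.4 g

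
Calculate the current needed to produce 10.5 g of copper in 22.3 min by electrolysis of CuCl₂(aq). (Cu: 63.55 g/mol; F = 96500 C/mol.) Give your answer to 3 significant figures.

23.8 A

n(Cu) = 10.5 / 63.55 = 0.1652 mol
Cu²⁺ + 2e⁻ → Cu, so n(e⁻) = 2 × 0.1652 = 0.3304 mol
Q = 0.3304 × 96500 = 31880 C
I = Q / t = 31880 / 1338 s = 23.8 A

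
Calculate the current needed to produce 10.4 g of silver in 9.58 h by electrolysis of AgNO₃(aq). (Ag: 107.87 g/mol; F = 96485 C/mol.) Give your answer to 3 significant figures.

n(Ag) = 10.4 / 107.87 = 0.09641 mol
Ag⁺ + e⁻ → Ag, so n(e⁻) = 0.09641 mol
Q = 0.09641 × 96485 = 9302 C
I = Q / t = 9302 / 34488 s = 0.270 A

0.270 A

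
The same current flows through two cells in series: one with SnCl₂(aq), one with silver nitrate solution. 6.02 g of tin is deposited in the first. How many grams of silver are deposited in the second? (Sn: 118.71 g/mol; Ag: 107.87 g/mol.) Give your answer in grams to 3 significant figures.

n(Sn) = 6.02 / 118.71 = 0.05071 mol
Sn²⁺ + 2e⁻ → Sn, so n(e⁻) = 2 × 0.05071 = 0.1014 mol
Since the cells are in series, n(e⁻) in the Ag cell is also 0.1014 mol.
Ag⁺ + e⁻ → Ag, so n(Ag) = 0.1014 mol
m(Ag) = 0.1014 × 107.87 = 10.9 g

10.9 g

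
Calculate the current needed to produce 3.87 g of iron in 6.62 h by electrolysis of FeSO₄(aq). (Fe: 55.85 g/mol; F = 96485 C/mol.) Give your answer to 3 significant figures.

n(Fe) = 3.87 / 55.85 = 0.06929 mol
Fe²⁺ + 2e⁻ → Fe, so n(e⁻) = 2 × 0.06929 = 0.1386 mol
Q = 0.1386 × 96485 = 13370 C
I = Q / t = 13370 / 23832 s = 0.561 A

0.561 A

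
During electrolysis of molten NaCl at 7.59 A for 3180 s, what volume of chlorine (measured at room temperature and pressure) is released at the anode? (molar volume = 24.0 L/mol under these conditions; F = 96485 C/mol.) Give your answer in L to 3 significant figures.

Q = It = 7.59 × 3180 = 24140 C
n(e⁻) = Q/F = 24140/96485 = 0.2502 mol
2Cl⁻ → Cl₂ + 2e⁻, so n(Cl₂) = 0.2502 / 2 = 0.1251 mol
V = 0.1251 × 24.0 = 3.002 L

3.00 L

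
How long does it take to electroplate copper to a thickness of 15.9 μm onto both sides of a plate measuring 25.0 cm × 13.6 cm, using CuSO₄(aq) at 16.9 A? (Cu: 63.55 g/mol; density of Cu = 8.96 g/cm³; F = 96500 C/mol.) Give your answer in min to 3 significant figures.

29.0 min

Plated area = 2 × 25.0 × 13.6 = 680.0 cm²
Volume = 680.0 × 15.9×10⁻⁴ cm = 1.081 cm³
m(Cu) = 1.081 × 8.96 = 9.686 g
n(Cu) = 9.686 / 63.55 = 0.1524 mol; n(e⁻) = 2 × 0.1524 = 0.3048 mol
Q = 0.3048 × 96500 = 29410 C
t = 29410 / 16.9 = 1740 s = 29.0 min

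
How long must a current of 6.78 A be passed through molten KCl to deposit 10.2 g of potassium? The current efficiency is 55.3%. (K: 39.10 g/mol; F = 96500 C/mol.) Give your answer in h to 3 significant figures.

1.87 h

n(K) = 10.2 / 39.10 = 0.2609 mol
K⁺ + e⁻ → K, so n(e⁻) = 0.2609 mol
Q = 0.2609 × 96500 / 0.553 = 45530 C
t = Q / I = 45530 / 6.78 = 6715 s = 1.87 h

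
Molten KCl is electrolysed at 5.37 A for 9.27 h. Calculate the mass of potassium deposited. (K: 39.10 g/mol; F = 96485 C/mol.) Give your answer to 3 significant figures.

Q = It = 5.37 × 33372 = 1.792×10^5 C
Moles of electrons = 1.792×10^5 / 96485 = 1.857 mol
K⁺ + e⁻ → K, so n(K) = 1.857 mol
m = 1.857 × 39.10 = 72.6 g

72.6 g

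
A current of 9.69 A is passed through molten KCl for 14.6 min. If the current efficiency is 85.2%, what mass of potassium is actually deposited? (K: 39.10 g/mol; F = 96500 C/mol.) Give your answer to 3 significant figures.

2.93 g

Q = 9.69 × 876 = 8488 C
n(e⁻) = 8488 / 96500 = 0.08796 mol
K⁺ + e⁻ → K, so theoretical m(K) = 0.08796 × 39.10 = 3.439 g
Actual mass = 85.2% × 3.439 = 2.93 g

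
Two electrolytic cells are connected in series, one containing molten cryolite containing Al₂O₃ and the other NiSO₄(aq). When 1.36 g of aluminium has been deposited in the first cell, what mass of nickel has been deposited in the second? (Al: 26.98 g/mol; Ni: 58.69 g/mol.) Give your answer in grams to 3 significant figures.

n(Al) = 1.36 / 26.98 = 0.05041 mol
Al³⁺ + 3e⁻ → Al, so n(e⁻) = 3 × 0.05041 = 0.1512 mol
Since the cells are in series, n(e⁻) in the Ni cell is also 0.1512 mol.
Ni²⁺ + 2e⁻ → Ni, so n(Ni) = 0.1512 / 2 = 0.07560 mol
m(Ni) = 0.07560 × 58.69 = 4.44 g

4.44 g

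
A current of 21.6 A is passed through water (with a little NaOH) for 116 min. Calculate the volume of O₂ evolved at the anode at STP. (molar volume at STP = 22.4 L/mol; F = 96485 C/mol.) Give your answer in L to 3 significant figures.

8.73 L

Charge passed = 21.6 × 6960 = 1.503×10^5 C
n(e⁻) = Q/F = 1.503×10^5/96485 = 1.558 mol
2H₂O → O₂ + 4H⁺ + 4e⁻, so n(O₂) = 1.558 / 4 = 0.3895 mol
V = 0.3895 × 22.4 = 8.725 L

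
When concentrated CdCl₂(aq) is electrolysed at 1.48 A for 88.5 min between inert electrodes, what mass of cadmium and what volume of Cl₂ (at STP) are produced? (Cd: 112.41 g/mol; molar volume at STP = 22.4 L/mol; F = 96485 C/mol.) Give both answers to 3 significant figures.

Q = 1.48 × 5310 = 7859 C; n(e⁻) = 7859 / 96485 = 0.08145 mol
Cathode: Cd²⁺ + 2e⁻ → Cd → n(Cd) = 0.08145/2 = 0.04073 mol → 4.58 g
Anode: 2Cl⁻ → Cl₂ + 2e⁻ → n(Cl₂) = 0.08145/2 = 0.04073 mol → 0.912 L

4.58 g Cd; 0.912 L Cl₂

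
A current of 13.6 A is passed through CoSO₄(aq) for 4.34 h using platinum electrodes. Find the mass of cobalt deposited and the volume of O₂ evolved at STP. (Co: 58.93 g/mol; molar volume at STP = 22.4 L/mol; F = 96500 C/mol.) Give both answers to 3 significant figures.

64.9 g Co; 12.3 L O₂

Q = 13.6 × 15624 = 2.125×10^5 C; n(e⁻) = 2.125×10^5 / 96500 = 2.202 mol
Cathode: Co²⁺ + 2e⁻ → Co → n(Co) = 2.202/2 = 1.101 mol → 64.9 g
Anode: 2H₂O → O₂ + 4H⁺ + 4e⁻ → n(O₂) = 2.202/4 = 0.5505 mol → 12.3 L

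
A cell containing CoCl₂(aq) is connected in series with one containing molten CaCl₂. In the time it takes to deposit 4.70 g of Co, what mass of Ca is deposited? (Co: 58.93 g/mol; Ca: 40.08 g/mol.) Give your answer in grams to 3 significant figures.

3.20 g

n(Co) = 4.70 / 58.93 = 0.07976 mol
Co²⁺ + 2e⁻ → Co, so n(e⁻) = 2 × 0.07976 = 0.1595 mol
In series, the same 0.1595 mol of electrons flows through the second cell.
Ca²⁺ + 2e⁻ → Ca, so n(Ca) = 0.1595 / 2 = 0.07975 mol
m(Ca) = 0.07975 × 40.08 = 3.20 g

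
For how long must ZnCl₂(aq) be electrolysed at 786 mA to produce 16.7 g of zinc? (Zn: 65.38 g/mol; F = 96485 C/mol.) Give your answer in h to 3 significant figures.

17.4 h

n(Zn) = 16.7 / 65.38 = 0.2554 mol
Zn²⁺ + 2e⁻ → Zn, so n(e⁻) = 2 × 0.2554 = 0.5108 mol
Q = 0.5108 × 96485 = 49280 C
t = Q / I = 49280 / 0.786 = 62700 s = 17.4 h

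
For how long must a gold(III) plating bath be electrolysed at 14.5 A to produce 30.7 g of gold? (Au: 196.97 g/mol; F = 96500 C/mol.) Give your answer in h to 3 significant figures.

0.864 h

n(Au) = 30.7 / 196.97 = 0.1559 mol
Au³⁺ + 3e⁻ → Au, so n(e⁻) = 3 × 0.1559 = 0.4677 mol
Q = 0.4677 × 96500 = 45130 C
t = Q / I = 45130 / 14.5 = 3112 s = 0.864 h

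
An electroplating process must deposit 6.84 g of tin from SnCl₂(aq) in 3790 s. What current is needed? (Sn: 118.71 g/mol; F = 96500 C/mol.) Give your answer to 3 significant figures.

n(Sn) = 6.84 / 118.71 = 0.05762 mol
Sn²⁺ + 2e⁻ → Sn, so n(e⁻) = 2 × 0.05762 = 0.1152 mol
Q = 0.1152 × 96500 = 11120 C
I = Q / t = 11120 / 3790 s = 2.93 A

2.93 A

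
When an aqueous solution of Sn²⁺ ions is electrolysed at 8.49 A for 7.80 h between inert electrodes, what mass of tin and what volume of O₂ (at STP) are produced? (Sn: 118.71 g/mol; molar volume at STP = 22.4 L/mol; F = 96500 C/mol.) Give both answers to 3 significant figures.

147 g Sn; 13.8 L O₂

Q = 8.49 × 28080 = 2.384×10^5 C; n(e⁻) = 2.384×10^5 / 96500 = 2.470 mol
Cathode: Sn²⁺ + 2e⁻ → Sn → n(Sn) = 2.470/2 = 1.235 mol → 147 g
Anode: 2H₂O → O₂ + 4H⁺ + 4e⁻ → n(O₂) = 2.470/4 = 0.6175 mol → 13.8 L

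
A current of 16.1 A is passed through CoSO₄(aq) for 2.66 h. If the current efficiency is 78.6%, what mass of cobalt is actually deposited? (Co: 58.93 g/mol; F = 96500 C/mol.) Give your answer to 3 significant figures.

37.0 g

Q = 16.1 × 9576 = 1.542×10^5 C
n(e⁻) = 1.542×10^5 / 96500 = 1.598 mol
Co²⁺ + 2e⁻ → Co, so theoretical m(Co) = 0.7990 × 58.93 = 47.09 g
Actual mass = 78.6% × 47.09 = 37.0 g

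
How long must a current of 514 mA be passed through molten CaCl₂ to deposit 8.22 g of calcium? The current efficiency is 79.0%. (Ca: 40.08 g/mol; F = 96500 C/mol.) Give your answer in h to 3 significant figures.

n(Ca) = 8.22 / 40.08 = 0.2051 mol
Ca²⁺ + 2e⁻ → Ca, so n(e⁻) = 2 × 0.2051 = 0.4102 mol
Q = 0.4102 × 96500 / 0.790 = 50110 C
t = Q / I = 50110 / 0.514 = 97490 s = 27.1 h

27.1 h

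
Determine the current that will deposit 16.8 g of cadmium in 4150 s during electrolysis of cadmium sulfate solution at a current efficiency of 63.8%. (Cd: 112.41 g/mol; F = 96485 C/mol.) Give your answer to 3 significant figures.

10.9 A

n(Cd) = 16.8 / 112.41 = 0.1495 mol
Cd²⁺ + 2e⁻ → Cd, so n(e⁻) = 2 × 0.1495 = 0.2990 mol
Q = 0.2990 × 96485 / 0.638 = 45220 C
I = Q / t = 45220 / 4150 s = 10.9 A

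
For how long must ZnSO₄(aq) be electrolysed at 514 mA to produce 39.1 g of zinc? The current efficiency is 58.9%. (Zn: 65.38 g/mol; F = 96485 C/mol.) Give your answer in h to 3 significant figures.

n(Zn) = 39.1 / 65.38 = 0.5980 mol
Zn²⁺ + 2e⁻ → Zn, so n(e⁻) = 2 × 0.5980 = 1.196 mol
Q = 1.196 × 96485 / 0.589 = 1.959×10^5 C
t = Q / I = 1.959×10^5 / 0.514 = 3.811×10^5 s = 106 h

106 h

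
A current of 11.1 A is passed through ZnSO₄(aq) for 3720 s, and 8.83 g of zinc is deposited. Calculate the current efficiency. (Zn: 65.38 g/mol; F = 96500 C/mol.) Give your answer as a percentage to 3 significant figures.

63.1%

Q = 11.1 × 3720 = 41290 C
n(e⁻) = 41290 / 96500 = 0.4279 mol
Zn²⁺ + 2e⁻ → Zn, so theoretical n(Zn) = 0.2140 mol → 13.99 g
Efficiency = 8.83 / 13.99 = 0.6312 = 63.1%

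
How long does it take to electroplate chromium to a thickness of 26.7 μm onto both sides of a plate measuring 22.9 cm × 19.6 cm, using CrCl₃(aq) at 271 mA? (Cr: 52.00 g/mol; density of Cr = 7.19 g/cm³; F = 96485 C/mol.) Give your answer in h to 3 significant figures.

Plated area = 2 × 22.9 × 19.6 = 897.7 cm²
Volume = 897.7 × 26.7×10⁻⁴ cm = 2.397 cm³
m(Cr) = 2.397 × 7.19 = 17.23 g
n(Cr) = 17.23 / 52.00 = 0.3313 mol; n(e⁻) = 3 × 0.3313 = 0.9939 mol
Q = 0.9939 × 96485 = 95900 C
t = 95900 / 0.271 = 3.539×10^5 s = 98.3 h

98.3 h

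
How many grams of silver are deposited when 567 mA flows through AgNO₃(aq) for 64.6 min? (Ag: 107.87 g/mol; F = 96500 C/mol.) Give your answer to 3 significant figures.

2.46 g

Q = 0.567 A × 3876 s = 2198 C
n(e⁻) = Q/F = 2198/96500 = 0.02278 mol
Ag⁺ + e⁻ → Ag, so n(Ag) = 0.02278 mol
m = 0.02278 × 107.87 = 2.46 g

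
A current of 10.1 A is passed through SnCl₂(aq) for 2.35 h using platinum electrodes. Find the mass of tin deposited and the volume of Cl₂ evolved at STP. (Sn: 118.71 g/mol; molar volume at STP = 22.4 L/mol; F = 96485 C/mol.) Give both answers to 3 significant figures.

52.6 g Sn; 9.92 L Cl₂

Q = 10.1 × 8460 = 85450 C; n(e⁻) = 85450 / 96485 = 0.8856 mol
Cathode: Sn²⁺ + 2e⁻ → Sn → n(Sn) = 0.8856/2 = 0.4428 mol → 52.6 g
Anode: 2Cl⁻ → Cl₂ + 2e⁻ → n(Cl₂) = 0.8856/2 = 0.4428 mol → 9.92 L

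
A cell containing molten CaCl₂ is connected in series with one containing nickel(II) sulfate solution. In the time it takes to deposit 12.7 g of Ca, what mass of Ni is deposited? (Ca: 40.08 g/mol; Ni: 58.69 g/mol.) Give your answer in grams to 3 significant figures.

18.6 g

n(Ca) = 12.7 / 40.08 = 0.3169 mol
Ca²⁺ + 2e⁻ → Ca, so n(e⁻) = 2 × 0.3169 = 0.6338 mol
Since the cells are in series, n(e⁻) in the Ni cell is also 0.6338 mol.
Ni²⁺ + 2e⁻ → Ni, so n(Ni) = 0.6338 / 2 = 0.3169 mol
m(Ni) = 0.3169 × 58.69 = 18.6 g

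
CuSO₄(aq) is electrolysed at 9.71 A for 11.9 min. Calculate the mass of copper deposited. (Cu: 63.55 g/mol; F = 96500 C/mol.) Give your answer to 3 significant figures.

2.28 g

Q = It = 9.71 × 714 = 6933 C
n(e⁻) = 6933 / 96500 = 0.07184 mol
Cu²⁺ + 2e⁻ → Cu, so n(Cu) = 0.07184 / 2 = 0.03592 mol
m = 0.03592 × 63.55 = 2.28 g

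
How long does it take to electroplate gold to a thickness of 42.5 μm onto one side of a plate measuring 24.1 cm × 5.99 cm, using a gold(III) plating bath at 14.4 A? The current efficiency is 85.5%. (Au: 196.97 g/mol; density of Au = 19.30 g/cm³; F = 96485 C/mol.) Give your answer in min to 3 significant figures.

23.6 min

Plated area = 24.1 × 5.99 = 144.4 cm²
Volume = 144.4 × 42.5×10⁻⁴ cm = 0.6137 cm³
m(Au) = 0.6137 × 19.30 = 11.84 g
n(Au) = 11.84 / 196.97 = 0.06011 mol; n(e⁻) = 3 × 0.06011 = 0.1803 mol
Q = 0.1803 × 96485 / 0.855 = 20350 C
t = 20350 / 14.4 = 1413 s = 23.6 min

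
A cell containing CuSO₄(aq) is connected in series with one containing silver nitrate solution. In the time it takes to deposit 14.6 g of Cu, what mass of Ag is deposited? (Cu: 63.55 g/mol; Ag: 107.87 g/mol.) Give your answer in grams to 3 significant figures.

49.6 g

n(Cu) = 14.6 / 63.55 = 0.2297 mol
Cu²⁺ + 2e⁻ → Cu, so n(e⁻) = 2 × 0.2297 = 0.4594 mol
In series, the same 0.4594 mol of electrons flows through the second cell.
Ag⁺ + e⁻ → Ag, so n(Ag) = 0.4594 mol
m(Ag) = 0.4594 × 107.87 = 49.6 g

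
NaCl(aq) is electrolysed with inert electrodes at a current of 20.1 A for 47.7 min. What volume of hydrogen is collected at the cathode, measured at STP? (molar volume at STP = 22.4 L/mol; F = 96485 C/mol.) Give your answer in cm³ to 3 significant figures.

6680 cm³

Charge passed = 20.1 × 2862 = 57530 C
n(e⁻) = Q/F = 57530/96485 = 0.5963 mol
2H⁺ + 2e⁻ → H₂, so n(H₂) = 0.5963 / 2 = 0.2982 mol
V = 0.2982 × 22.4 = 6.680 L
= 6680 cm³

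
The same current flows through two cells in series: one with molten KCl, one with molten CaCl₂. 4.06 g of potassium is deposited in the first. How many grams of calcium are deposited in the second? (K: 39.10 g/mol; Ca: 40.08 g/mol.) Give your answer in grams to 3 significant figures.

2.08 g

n(K) = 4.06 / 39.10 = 0.1038 mol
K⁺ + e⁻ → K, so n(e⁻) = 0.1038 mol
Since the cells are in series, n(e⁻) in the Ca cell is also 0.1038 mol.
Ca²⁺ + 2e⁻ → Ca, so n(Ca) = 0.1038 / 2 = 0.05190 mol
m(Ca) = 0.05190 × 40.08 = 2.08 g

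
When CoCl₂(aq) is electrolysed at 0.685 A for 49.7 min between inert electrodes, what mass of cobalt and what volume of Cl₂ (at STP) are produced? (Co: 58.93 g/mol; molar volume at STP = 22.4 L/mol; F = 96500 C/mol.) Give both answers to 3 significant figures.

0.624 g Co; 0.237 L Cl₂

Q = 0.685 × 2982 = 2043 C; n(e⁻) = 2043 / 96500 = 0.02117 mol
Cathode: Co²⁺ + 2e⁻ → Co → n(Co) = 0.02117/2 = 0.01059 mol → 0.624 g
Anode: 2Cl⁻ → Cl₂ + 2e⁻ → n(Cl₂) = 0.02117/2 = 0.01059 mol → 0.237 L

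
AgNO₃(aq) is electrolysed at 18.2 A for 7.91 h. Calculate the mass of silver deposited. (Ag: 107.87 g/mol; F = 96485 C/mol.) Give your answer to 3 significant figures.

Q = 18.2 A × 28476 s = 5.183×10^5 C
n(e⁻) = 5.183×10^5 / 96485 = 5.372 mol
Ag⁺ + e⁻ → Ag, so n(Ag) = 5.372 mol
m = 5.372 × 107.87 = 579 g

579 g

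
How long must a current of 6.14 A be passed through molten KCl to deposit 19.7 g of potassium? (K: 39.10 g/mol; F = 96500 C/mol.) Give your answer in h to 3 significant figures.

n(K) = 19.7 / 39.10 = 0.5038 mol
K⁺ + e⁻ → K, so n(e⁻) = 0.5038 mol
Q = 0.5038 × 96500 = 48620 C
t = Q / I = 48620 / 6.14 = 7919 s = 2.20 h

2.20 h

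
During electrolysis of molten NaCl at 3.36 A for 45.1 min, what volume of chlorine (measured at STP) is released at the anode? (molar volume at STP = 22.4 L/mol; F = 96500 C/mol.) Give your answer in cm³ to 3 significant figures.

1060 cm³

Q = 3.36 A × 2706 s = 9092 C
n(e⁻) = Q/F = 9092/96500 = 0.09422 mol
2Cl⁻ → Cl₂ + 2e⁻, so n(Cl₂) = 0.09422 / 2 = 0.04711 mol
V = 0.04711 × 22.4 = 1.055 L
= 1060 cm³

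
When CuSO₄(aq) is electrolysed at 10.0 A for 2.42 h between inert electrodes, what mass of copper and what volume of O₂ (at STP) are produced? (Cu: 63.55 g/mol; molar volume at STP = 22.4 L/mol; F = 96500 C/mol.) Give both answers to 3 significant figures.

Q = 10.0 × 8712 = 87120 C; n(e⁻) = 87120 / 96500 = 0.9028 mol
Cathode: Cu²⁺ + 2e⁻ → Cu → n(Cu) = 0.9028/2 = 0.4514 mol → 28.7 g
Anode: 2H₂O → O₂ + 4H⁺ + 4e⁻ → n(O₂) = 0.9028/4 = 0.2257 mol → 5.06 L

28.7 g Cu; 5.06 L O₂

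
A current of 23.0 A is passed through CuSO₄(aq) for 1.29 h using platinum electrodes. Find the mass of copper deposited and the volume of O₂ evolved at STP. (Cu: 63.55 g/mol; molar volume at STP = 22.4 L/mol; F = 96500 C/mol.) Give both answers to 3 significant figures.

Q = 23.0 × 4644 = 1.068×10^5 C; n(e⁻) = 1.068×10^5 / 96500 = 1.107 mol
Cathode: Cu²⁺ + 2e⁻ → Cu → n(Cu) = 1.107/2 = 0.5535 mol → 35.2 g
Anode: 2H₂O → O₂ + 4H⁺ + 4e⁻ → n(O₂) = 1.107/4 = 0.2768 mol → 6.20 L

35.2 g Cu; 6.20 L O₂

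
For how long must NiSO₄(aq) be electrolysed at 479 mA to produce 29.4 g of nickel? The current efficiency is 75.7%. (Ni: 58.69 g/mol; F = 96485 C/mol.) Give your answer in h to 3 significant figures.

74.1 h

n(Ni) = 29.4 / 58.69 = 0.5009 mol
Ni²⁺ + 2e⁻ → Ni, so n(e⁻) = 2 × 0.5009 = 1.002 mol
Q = 1.002 × 96485 / 0.757 = 1.277×10^5 C
t = Q / I = 1.277×10^5 / 0.479 = 2.666×10^5 s = 74.1 h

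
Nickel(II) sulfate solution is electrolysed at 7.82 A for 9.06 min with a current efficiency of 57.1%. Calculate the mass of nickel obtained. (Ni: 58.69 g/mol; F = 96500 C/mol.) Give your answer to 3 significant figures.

0.738 g

Q = 7.82 × 543.6 = 4251 C
n(e⁻) = 4251 / 96500 = 0.04405 mol
Ni²⁺ + 2e⁻ → Ni, so theoretical m(Ni) = 0.02203 × 58.69 = 1.293 g
Actual mass = 57.1% × 1.293 = 0.738 g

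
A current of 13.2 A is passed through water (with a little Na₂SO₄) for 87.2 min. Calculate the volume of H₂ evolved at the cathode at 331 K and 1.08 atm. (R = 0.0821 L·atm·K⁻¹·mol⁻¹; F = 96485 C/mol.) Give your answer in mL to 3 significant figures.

9010 mL

Q = It = 13.2 × 5232 = 69060 C
n(e⁻) = Q/F = 69060/96485 = 0.7158 mol
2H⁺ + 2e⁻ → H₂, so n(H₂) = 0.7158 / 2 = 0.3579 mol
V = nRT/P = 0.3579 × 0.0821 × 331 / 1.08 = 9.006 L
= 9010 mL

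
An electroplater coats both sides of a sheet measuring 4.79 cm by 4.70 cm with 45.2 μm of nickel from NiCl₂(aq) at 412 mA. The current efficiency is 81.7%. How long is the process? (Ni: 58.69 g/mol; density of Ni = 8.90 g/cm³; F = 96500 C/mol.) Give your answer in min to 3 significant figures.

295 min

Plated area = 2 × 4.79 × 4.70 = 45.03 cm²
Volume = 45.03 × 45.2×10⁻⁴ cm = 0.2035 cm³
m(Ni) = 0.2035 × 8.90 = 1.811 g
n(Ni) = 1.811 / 58.69 = 0.03086 mol; n(e⁻) = 2 × 0.03086 = 0.06172 mol
Q = 0.06172 × 96500 / 0.817 = 7290 C
t = 7290 / 0.412 = 17690 s = 295 min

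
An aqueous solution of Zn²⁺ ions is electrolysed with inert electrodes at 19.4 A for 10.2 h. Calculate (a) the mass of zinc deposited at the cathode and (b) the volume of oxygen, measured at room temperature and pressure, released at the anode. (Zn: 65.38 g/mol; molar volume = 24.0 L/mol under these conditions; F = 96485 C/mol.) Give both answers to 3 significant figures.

Q = 19.4 × 36720 = 7.124×10^5 C; n(e⁻) = 7.124×10^5 / 96485 = 7.384 mol
Cathode: Zn²⁺ + 2e⁻ → Zn → n(Zn) = 7.384/2 = 3.692 mol → 241 g
Anode: 2H₂O → O₂ + 4H⁺ + 4e⁻ → n(O₂) = 7.384/4 = 1.846 mol → 44.3 L

241 g Zn; 44.3 L O₂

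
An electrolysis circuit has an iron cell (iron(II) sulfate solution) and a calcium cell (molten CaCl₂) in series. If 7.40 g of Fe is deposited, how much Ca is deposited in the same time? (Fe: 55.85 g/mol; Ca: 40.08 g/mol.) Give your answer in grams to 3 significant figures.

5.31 g

n(Fe) = 7.40 / 55.85 = 0.1325 mol
Fe²⁺ + 2e⁻ → Fe, so n(e⁻) = 2 × 0.1325 = 0.2650 mol
The cells are in series, so the same charge (and hence the same n(e⁻) = 0.2650 mol) passes through both.
Ca²⁺ + 2e⁻ → Ca, so n(Ca) = 0.2650 / 2 = 0.1325 mol
m(Ca) = 0.1325 × 40.08 = 5.31 g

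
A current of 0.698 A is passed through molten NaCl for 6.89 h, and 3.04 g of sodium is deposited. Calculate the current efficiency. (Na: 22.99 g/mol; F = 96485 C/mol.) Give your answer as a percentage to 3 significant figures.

Q = 0.698 × 24804 = 17310 C
n(e⁻) = 17310 / 96485 = 0.1794 mol
Na⁺ + e⁻ → Na, so theoretical n(Na) = 0.1794 mol → 4.124 g
Efficiency = 3.04 / 4.124 = 0.7371 = 73.7%

73.7%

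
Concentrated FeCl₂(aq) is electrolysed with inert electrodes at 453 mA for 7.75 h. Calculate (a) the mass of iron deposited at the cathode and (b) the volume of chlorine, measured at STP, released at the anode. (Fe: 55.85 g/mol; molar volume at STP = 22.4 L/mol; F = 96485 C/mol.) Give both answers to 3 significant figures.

Q = 0.453 × 27900 = 12640 C; n(e⁻) = 12640 / 96485 = 0.1310 mol
Cathode: Fe²⁺ + 2e⁻ → Fe → n(Fe) = 0.1310/2 = 0.06550 mol → 3.66 g
Anode: 2Cl⁻ → Cl₂ + 2e⁻ → n(Cl₂) = 0.1310/2 = 0.06550 mol → 1.47 L

3.66 g Fe; 1.47 L Cl₂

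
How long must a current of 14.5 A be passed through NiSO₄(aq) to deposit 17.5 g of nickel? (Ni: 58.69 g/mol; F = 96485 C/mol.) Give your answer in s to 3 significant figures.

n(Ni) = 17.5 / 58.69 = 0.2982 mol
Ni²⁺ + 2e⁻ → Ni, so n(e⁻) = 2 × 0.2982 = 0.5964 mol
Q = 0.5964 × 96485 = 57540 C
t = Q / I = 57540 / 14.5 = 3968 s

3970 s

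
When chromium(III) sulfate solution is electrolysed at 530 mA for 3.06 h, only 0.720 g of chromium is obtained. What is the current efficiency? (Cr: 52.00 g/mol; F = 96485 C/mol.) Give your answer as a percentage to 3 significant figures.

Q = 0.530 × 11016 = 5838 C
n(e⁻) = 5838 / 96485 = 0.06051 mol
Cr³⁺ + 3e⁻ → Cr, so theoretical n(Cr) = 0.02017 mol → 1.049 g
Efficiency = 0.720 / 1.049 = 0.6864 = 68.6%

68.6%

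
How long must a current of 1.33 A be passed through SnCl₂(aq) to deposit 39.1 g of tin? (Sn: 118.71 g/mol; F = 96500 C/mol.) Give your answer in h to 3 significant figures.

n(Sn) = 39.1 / 118.71 = 0.3294 mol
Sn²⁺ + 2e⁻ → Sn, so n(e⁻) = 2 × 0.3294 = 0.6588 mol
Q = 0.6588 × 96500 = 63570 C
t = Q / I = 63570 / 1.33 = 47800 s = 13.3 h

13.3 h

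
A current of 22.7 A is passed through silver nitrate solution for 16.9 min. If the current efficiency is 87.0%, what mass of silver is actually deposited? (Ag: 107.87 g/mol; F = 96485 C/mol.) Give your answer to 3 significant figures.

Q = 22.7 × 1014 = 23020 C
n(e⁻) = 23020 / 96485 = 0.2386 mol
Ag⁺ + e⁻ → Ag, so theoretical m(Ag) = 0.2386 × 107.87 = 25.74 g
Actual mass = 87.0% × 25.74 = 22.4 g

22.4 g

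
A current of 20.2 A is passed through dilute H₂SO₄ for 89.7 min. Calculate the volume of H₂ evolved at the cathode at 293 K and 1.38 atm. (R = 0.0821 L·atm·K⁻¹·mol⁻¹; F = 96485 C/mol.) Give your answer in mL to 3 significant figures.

Q = It = 20.2 × 5382 = 1.087×10^5 C
n(e⁻) = Q/F = 1.087×10^5/96485 = 1.127 mol
2H⁺ + 2e⁻ → H₂, so n(H₂) = 1.127 / 2 = 0.5635 mol
V = nRT/P = 0.5635 × 0.0821 × 293 / 1.38 = 9.823 L
= 9820 mL

9820 mL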